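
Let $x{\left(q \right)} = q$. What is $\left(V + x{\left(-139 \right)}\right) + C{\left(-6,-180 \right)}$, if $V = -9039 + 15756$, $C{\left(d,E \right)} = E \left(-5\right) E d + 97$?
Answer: $978675$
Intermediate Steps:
$C{\left(d,E \right)} = 97 - 5 d E^{2}$ ($C{\left(d,E \right)} = - 5 E E d + 97 = - 5 E^{2} d + 97 = - 5 d E^{2} + 97 = 97 - 5 d E^{2}$)
$V = 6717$
$\left(V + x{\left(-139 \right)}\right) + C{\left(-6,-180 \right)} = \left(6717 - 139\right) - \left(-97 - 30 \left(-180\right)^{2}\right) = 6578 - \left(-97 - 972000\right) = 6578 + \left(97 + 972000\right) = 6578 + 972097 = 978675$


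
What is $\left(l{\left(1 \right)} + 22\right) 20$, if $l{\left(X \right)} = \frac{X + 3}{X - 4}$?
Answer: $\frac{1240}{3} \approx 413.33$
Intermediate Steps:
$l{\left(X \right)} = \frac{3 + X}{-4 + X}$
$\left(l{\left(1 \right)} + 22\right) 20 = \left(\frac{3 + 1}{-4 + 1} + 22\right) 20 = \left(\frac{1}{-3} \cdot 4 + 22\right) 20 = \left(\left(- \frac{1}{3}\right) 4 + 22\right) 20 = \left(- \frac{4}{3} + 22\right) 20 = \frac{62}{3} \cdot 20 = \frac{1240}{3}$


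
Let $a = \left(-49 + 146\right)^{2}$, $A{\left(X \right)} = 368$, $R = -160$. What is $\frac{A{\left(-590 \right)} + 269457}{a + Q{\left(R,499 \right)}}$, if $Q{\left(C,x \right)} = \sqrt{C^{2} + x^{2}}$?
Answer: $\frac{507756685}{17650936} - \frac{53965 \sqrt{274601}}{17650936} \approx 27.164$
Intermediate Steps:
$a = 9409$ ($a = 97^{2} = 9409$)
$\frac{A{\left(-590 \right)} + 269457}{a + Q{\left(R,499 \right)}} = \frac{368 + 269457}{9409 + \sqrt{\left(-160\right)^{2} + 499^{2}}} = \frac{269825}{9409 + \sqrt{25600 + 249001}} = \frac{269825}{9409 + \sqrt{274601}}$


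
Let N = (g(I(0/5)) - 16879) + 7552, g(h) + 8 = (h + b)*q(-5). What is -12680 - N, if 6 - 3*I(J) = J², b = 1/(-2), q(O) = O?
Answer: -6675/2 ≈ -3337.5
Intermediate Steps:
b = -½ (b = 1*(-½) = -½ ≈ -0.50000)
I(J) = 2 - J²/3
g(h) = -11/2 - 5*h (g(h) = -8 + (h - ½)*(-5) = -8 + (-½ + h)*(-5) = -8 + (5/2 - 5*h) = -11/2 - 5*h)
N = -18685/2 (N = ((-11/2 - 5*(2 - (0/5)²/3)) - 16879) + 7552 = ((-11/2 - 5*(2 - (0*(⅕))²/3)) - 16879) + 7552 = ((-11/2 - 5*(2 - ⅓*0²)) - 16879) + 7552 = ((-11/2 - 5*(2 - ⅓*0)) - 16879) + 7552 = ((-11/2 - 5*(2 + 0)) - 16879) + 7552 = ((-11/2 - 5*2) - 16879) + 7552 = ((-11/2 - 10) - 16879) + 7552 = (-31/2 - 16879) + 7552 = -33789/2 + 7552 = -18685/2 ≈ -9342.5)
-12680 - N = -12680 - 1*(-18685/2) = -12680 + 18685/2 = -6675/2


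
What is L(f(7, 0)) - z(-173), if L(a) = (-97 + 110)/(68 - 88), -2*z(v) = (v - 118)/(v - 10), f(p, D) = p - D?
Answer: 177/1220 ≈ 0.14508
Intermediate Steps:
z(v) = -(-118 + v)/(2*(-10 + v)) (z(v) = -(v - 118)/(2*(v - 10)) = -(-118 + v)/(2*(-10 + v)))
L(a) = -13/20 (L(a) = 13/(-20) = 13*(-1/20) = -13/20)
L(f(7, 0)) - z(-173) = -13/20 - (118 - 1*(-173))/(2*(-10 - 173)) = -13/20 - (118 + 173)/(2*(-183)) = -13/20 - (-1)*291/(2*183) = -13/20 - 1*(-97/122) = -13/20 + 97/122 = 177/1220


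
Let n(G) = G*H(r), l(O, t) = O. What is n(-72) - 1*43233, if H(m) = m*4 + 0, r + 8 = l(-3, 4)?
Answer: -40065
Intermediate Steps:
r = -11 (r = -8 - 3 = -11)
H(m) = 4*m (H(m) = 4*m + 0 = 4*m)
n(G) = -44*G (n(G) = G*(4*(-11)) = G*(-44) = -44*G)
n(-72) - 1*43233 = -44*(-72) - 1*43233 = 3168 - 43233 = -40065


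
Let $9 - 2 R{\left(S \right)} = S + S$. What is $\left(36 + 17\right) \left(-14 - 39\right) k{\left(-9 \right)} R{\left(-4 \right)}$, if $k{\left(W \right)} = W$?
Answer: $\frac{429777}{2} \approx 2.1489 \cdot 10^{5}$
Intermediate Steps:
$R{\left(S \right)} = \frac{9}{2} - S$ ($R{\left(S \right)} = \frac{9}{2} - \frac{S + S}{2} = \frac{9}{2} - \frac{2 S}{2} = \frac{9}{2} - S$)
$\left(36 + 17\right) \left(-14 - 39\right) k{\left(-9 \right)} R{\left(-4 \right)} = \left(36 + 17\right) \left(-14 - 39\right) \left(-9\right) \left(\frac{9}{2} - -4\right) = 53 \left(-53\right) \left(-9\right) \left(\frac{9}{2} + 4\right) = \left(-2809\right) \left(-9\right) \frac{17}{2} = 25281 \cdot \frac{17}{2} = \frac{429777}{2}$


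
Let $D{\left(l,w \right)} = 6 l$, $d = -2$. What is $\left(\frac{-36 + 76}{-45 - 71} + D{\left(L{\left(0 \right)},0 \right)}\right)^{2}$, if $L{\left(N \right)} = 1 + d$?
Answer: $\frac{33856}{841} \approx 40.257$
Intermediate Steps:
$L{\left(N \right)} = -1$ ($L{\left(N \right)} = 1 - 2 = -1$)
$\left(\frac{-36 + 76}{-45 - 71} + D{\left(L{\left(0 \right)},0 \right)}\right)^{2} = \left(\frac{-36 + 76}{-45 - 71} + 6 \left(-1\right)\right)^{2} = \left(\frac{40}{-116} - 6\right)^{2} = \left(40 \left(- \frac{1}{116}\right) - 6\right)^{2} = \left(- \frac{10}{29} - 6\right)^{2} = \left(- \frac{184}{29}\right)^{2} = \frac{33856}{841}$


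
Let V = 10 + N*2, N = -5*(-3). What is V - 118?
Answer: -78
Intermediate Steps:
N = 15
V = 40 (V = 10 + 15*2 = 10 + 30 = 40)
V - 118 = 40 - 118 = -78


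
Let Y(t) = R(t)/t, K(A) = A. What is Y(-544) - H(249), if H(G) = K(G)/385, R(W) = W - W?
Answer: -249/385 ≈ -0.64675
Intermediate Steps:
R(W) = 0
H(G) = G/385
Y(t) = 0 (Y(t) = 0/t = 0)
Y(-544) - H(249) = 0 - 249/385 = -249/385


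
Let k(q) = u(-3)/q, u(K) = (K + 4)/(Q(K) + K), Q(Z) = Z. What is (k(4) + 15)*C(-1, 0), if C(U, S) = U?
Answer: -359/24 ≈ -14.958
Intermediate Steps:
u(K) = (4 + K)/(2*K) (u(K) = (K + 4)/(K + K) = (4 + K)/((2*K)) = (4 + K)*(1/(2*K)) = (4 + K)/(2*K))
k(q) = -1/(6*q) (k(q) = ((½)*(4 - 3)/(-3))/q = ((½)*(-⅓)*1)/q = -1/(6*q))
(k(4) + 15)*C(-1, 0) = (-⅙/4 + 15)*(-1) = (-⅙*¼ + 15)*(-1) = (-1/24 + 15)*(-1) = (359/24)*(-1) = -359/24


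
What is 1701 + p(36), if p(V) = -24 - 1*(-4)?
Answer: 1681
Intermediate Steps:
p(V) = -20 (p(V) = -24 + 4 = -20)
1701 + p(36) = 1701 - 20 = 1681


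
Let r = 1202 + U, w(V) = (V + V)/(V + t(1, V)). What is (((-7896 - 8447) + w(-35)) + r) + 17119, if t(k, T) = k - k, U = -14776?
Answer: -12796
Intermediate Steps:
t(k, T) = 0
w(V) = 2 (w(V) = (V + V)/(V + 0) = (2*V)/V = 2)
r = -13574 (r = 1202 - 14776 = -13574)
(((-7896 - 8447) + w(-35)) + r) + 17119 = (((-7896 - 8447) + 2) - 13574) + 17119 = ((-16343 + 2) - 13574) + 17119 = (-16341 - 13574) + 17119 = -29915 + 17119 = -12796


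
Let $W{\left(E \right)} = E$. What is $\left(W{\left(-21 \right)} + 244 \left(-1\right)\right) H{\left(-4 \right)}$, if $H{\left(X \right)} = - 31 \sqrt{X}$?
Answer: $16430 i \approx 16430.0 i$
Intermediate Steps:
$\left(W{\left(-21 \right)} + 244 \left(-1\right)\right) H{\left(-4 \right)} = \left(-21 + 244 \left(-1\right)\right) \left(- 31 \sqrt{-4}\right) = \left(-21 - 244\right) \left(- 31 \cdot 2 i\right) = - 265 \left(- 62 i\right) = 16430 i$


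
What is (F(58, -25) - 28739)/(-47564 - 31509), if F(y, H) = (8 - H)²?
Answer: 27650/79073 ≈ 0.34968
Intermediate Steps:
(F(58, -25) - 28739)/(-47564 - 31509) = ((-8 - 25)² - 28739)/(-47564 - 31509) = ((-33)² - 28739)/(-79073) = (1089 - 28739)*(-1/79073) = -27650*(-1/79073) = 27650/79073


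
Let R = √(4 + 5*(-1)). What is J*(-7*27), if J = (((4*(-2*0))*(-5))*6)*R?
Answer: 0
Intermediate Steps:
R = I (R = √(4 - 5) = √(-1) = I ≈ 1.0*I)
J = 0 (J = (((4*(-2*0))*(-5))*6)*I = (((4*0)*(-5))*6)*I = ((0*(-5))*6)*I = (0*6)*I = 0*I = 0)
J*(-7*27) = 0*(-7*27) = 0*(-189) = 0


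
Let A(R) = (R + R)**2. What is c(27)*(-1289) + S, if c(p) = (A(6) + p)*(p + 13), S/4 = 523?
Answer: -8814668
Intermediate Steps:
S = 2092 (S = 4*523 = 2092)
A(R) = 4*R**2 (A(R) = (2*R)**2 = 4*R**2)
c(p) = (13 + p)*(144 + p) (c(p) = (4*6**2 + p)*(p + 13) = (4*36 + p)*(13 + p) = (144 + p)*(13 + p) = (13 + p)*(144 + p))
c(27)*(-1289) + S = (1872 + 27**2 + 157*27)*(-1289) + 2092 = (1872 + 729 + 4239)*(-1289) + 2092 = 6840*(-1289) + 2092 = -8816760 + 2092 = -8814668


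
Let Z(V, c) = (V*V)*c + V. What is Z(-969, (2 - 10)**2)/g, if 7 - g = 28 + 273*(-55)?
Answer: 1178285/294 ≈ 4007.8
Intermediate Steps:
g = 14994 (g = 7 - (28 + 273*(-55)) = 7 - (28 - 15015) = 7 - 1*(-14987) = 7 + 14987 = 14994)
Z(V, c) = V + c*V**2 (Z(V, c) = V**2*c + V = c*V**2 + V = V + c*V**2)
Z(-969, (2 - 10)**2)/g = -969*(1 - 969*(2 - 10)**2)/14994 = -969*(1 - 969*(-8)**2)*(1/14994) = -969*(1 - 969*64)*(1/14994) = -969*(1 - 62016)*(1/14994) = -969*(-62015)*(1/14994) = 60092535*(1/14994) = 1178285/294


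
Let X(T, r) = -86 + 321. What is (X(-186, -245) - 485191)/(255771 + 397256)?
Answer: -484956/653027 ≈ -0.74263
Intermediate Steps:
X(T, r) = 235
(X(-186, -245) - 485191)/(255771 + 397256) = (235 - 485191)/(255771 + 397256) = -484956/653027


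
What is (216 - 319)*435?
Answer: -44805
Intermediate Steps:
(216 - 319)*435 = -103*435 = -44805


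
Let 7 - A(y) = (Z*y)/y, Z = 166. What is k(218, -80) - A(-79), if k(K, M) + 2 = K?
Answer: 375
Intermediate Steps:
k(K, M) = -2 + K
A(y) = -159 (A(y) = 7 - 166*y/y = 7 - 1*166 = 7 - 166 = -159)
k(218, -80) - A(-79) = (-2 + 218) - 1*(-159) = 216 + 159 = 375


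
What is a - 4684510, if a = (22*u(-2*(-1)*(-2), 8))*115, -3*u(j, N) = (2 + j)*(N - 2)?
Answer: -4674390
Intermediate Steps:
u(j, N) = -(-2 + N)*(2 + j)/3 (u(j, N) = -(2 + j)*(N - 2)/3 = -(2 + j)*(-2 + N)/3 = -(-2 + N)*(2 + j)/3)
a = 10120 (a = (22*(4/3 - ⅔*8 + 2*(-2*(-1)*(-2))/3 - ⅓*8*-2*(-1)*(-2)))*115 = (22*(4/3 - 16/3 + 2*(2*(-2))/3 - ⅓*8*2*(-2)))*115 = (22*(4/3 - 16/3 + (⅔)*(-4) - ⅓*8*(-4)))*115 = (22*(4/3 - 16/3 - 8/3 + 32/3))*115 = (22*4)*115 = 88*115 = 10120)
a - 4684510 = 10120 - 4684510 = -4674390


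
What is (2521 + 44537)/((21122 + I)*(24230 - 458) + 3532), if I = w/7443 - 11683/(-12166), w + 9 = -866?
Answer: 50728265181/541299576314839 ≈ 9.3716e-5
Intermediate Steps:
w = -875 (w = -9 - 866 = -875)
I = 10901617/12935934 (I = -875/7443 - 11683/(-12166) = -875*1/7443 - 11683*(-1/12166) = -875/7443 + 1669/1738 = 10901617/12935934 ≈ 0.84274)
(2521 + 44537)/((21122 + I)*(24230 - 458) + 3532) = (2521 + 44537)/((21122 + 10901617/12935934)*(24230 - 458) + 3532) = 47058/((273243699565/12935934)*23772 + 3532) = 47058/(1082591537676530/2155989 + 3532) = 47058/(1082599152629678/2155989) = 47058*(2155989/1082599152629678) = 50728265181/541299576314839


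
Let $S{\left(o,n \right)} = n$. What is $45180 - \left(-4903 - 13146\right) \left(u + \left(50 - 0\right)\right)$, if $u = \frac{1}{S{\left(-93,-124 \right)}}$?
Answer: $\frac{117488071}{124} \approx 9.4748 \cdot 10^{5}$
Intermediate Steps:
$u = - \frac{1}{124}$ ($u = \frac{1}{-124} = - \frac{1}{124} \approx -0.0080645$)
$45180 - \left(-4903 - 13146\right) \left(u + \left(50 - 0\right)\right) = 45180 - \left(-4903 - 13146\right) \left(- \frac{1}{124} + \left(50 - 0\right)\right) = 45180 - - 18049 \left(- \frac{1}{124} + \left(50 + 0\right)\right) = 45180 - - 18049 \left(- \frac{1}{124} + 50\right) = 45180 - \left(-18049\right) \frac{6199}{124} = 45180 - - \frac{111885751}{124} = 45180 + \frac{111885751}{124} = \frac{117488071}{124}$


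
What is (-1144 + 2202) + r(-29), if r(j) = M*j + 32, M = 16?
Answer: 626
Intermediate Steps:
r(j) = 32 + 16*j (r(j) = 16*j + 32 = 32 + 16*j)
(-1144 + 2202) + r(-29) = (-1144 + 2202) + (32 + 16*(-29)) = 1058 + (32 - 464) = 1058 - 432 = 626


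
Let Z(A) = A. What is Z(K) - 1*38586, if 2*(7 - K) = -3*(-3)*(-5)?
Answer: -77113/2 ≈ -38557.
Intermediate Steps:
K = 59/2 (K = 7 - (-3*(-3))*(-5)/2 = 7 - 9*(-5)/2 = 7 - 1/2*(-45) = 7 + 45/2 = 59/2 ≈ 29.500)
Z(K) - 1*38586 = 59/2 - 1*38586 = 59/2 - 38586 = -77113/2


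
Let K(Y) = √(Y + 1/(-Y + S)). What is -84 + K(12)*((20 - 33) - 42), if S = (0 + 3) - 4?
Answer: -84 - 55*√2015/13 ≈ -273.91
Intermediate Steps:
S = -1 (S = 3 - 4 = -1)
K(Y) = √(Y + 1/(-1 - Y)) (K(Y) = √(Y + 1/(-Y - 1)) = √(Y + 1/(-1 - Y)))
-84 + K(12)*((20 - 33) - 42) = -84 + √((-1 + 12*(1 + 12))/(1 + 12))*((20 - 33) - 42) = -84 + √((-1 + 12*13)/13)*(-13 - 42) = -84 + √((-1 + 156)/13)*(-55) = -84 + √((1/13)*155)*(-55) = -84 + √(155/13)*(-55) = -84 + (√2015/13)*(-55) = -84 - 55*√2015/13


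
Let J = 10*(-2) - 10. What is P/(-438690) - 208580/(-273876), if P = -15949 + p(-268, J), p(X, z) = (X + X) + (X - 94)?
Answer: 2669887477/3337407290 ≈ 0.79999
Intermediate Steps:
J = -30 (J = -20 - 10 = -30)
p(X, z) = -94 + 3*X (p(X, z) = 2*X + (-94 + X) = -94 + 3*X)
P = -16847 (P = -15949 + (-94 + 3*(-268)) = -15949 + (-94 - 804) = -15949 - 898 = -16847)
P/(-438690) - 208580/(-273876) = -16847/(-438690) - 208580/(-273876) = -16847*(-1/438690) - 208580*(-1/273876) = 16847/438690 + 52145/68469 = 2669887477/3337407290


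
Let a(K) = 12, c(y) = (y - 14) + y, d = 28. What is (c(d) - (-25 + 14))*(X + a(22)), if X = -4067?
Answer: -214915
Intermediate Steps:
c(y) = -14 + 2*y (c(y) = (-14 + y) + y = -14 + 2*y)
(c(d) - (-25 + 14))*(X + a(22)) = ((-14 + 2*28) - (-25 + 14))*(-4067 + 12) = ((-14 + 56) - 1*(-11))*(-4055) = (42 + 11)*(-4055) = 53*(-4055) = -214915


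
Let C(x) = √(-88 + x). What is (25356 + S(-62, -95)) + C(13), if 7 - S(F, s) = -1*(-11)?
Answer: 25352 + 5*I*√3 ≈ 25352.0 + 8.6602*I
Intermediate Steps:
S(F, s) = -4 (S(F, s) = 7 - (-1)*(-11) = 7 - 1*11 = 7 - 11 = -4)
(25356 + S(-62, -95)) + C(13) = (25356 - 4) + √(-88 + 13) = 25352 + √(-75) = 25352 + 5*I*√3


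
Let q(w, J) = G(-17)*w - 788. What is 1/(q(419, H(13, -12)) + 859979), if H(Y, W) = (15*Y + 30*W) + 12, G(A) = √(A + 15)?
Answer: 859191/738209525603 - 419*I*√2/738209525603 ≈ 1.1639e-6 - 8.0269e-10*I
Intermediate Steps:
G(A) = √(15 + A)
H(Y, W) = 12 + 15*Y + 30*W
q(w, J) = -788 + I*w*√2 (q(w, J) = √(15 - 17)*w - 788 = √(-2)*w - 788 = (I*√2)*w - 788 = I*w*√2 - 788 = -788 + I*w*√2)
1/(q(419, H(13, -12)) + 859979) = 1/((-788 + I*419*√2) + 859979) = 1/((-788 + 419*I*√2) + 859979) = 1/(859191 + 419*I*√2)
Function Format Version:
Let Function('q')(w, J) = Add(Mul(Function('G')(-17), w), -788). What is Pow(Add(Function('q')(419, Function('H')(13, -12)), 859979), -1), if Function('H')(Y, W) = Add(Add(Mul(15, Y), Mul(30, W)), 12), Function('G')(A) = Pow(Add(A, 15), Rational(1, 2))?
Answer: Add(Rational(859191, 738209525603), Mul(Rational(-419, 738209525603), I, Pow(2, Rational(1, 2)))) ≈ Add(1.1639e-6, Mul(-8.0269e-10, I))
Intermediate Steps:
Function('G')(A) = Pow(Add(15, A), Rational(1, 2))
Function('H')(Y, W) = Add(12, Mul(15, Y), Mul(30, W))
Function('q')(w, J) = Add(-788, Mul(I, w, Pow(2, Rational(1, 2)))) (Function('q')(w, J) = Add(Mul(Pow(Add(15, -17), Rational(1, 2)), w), -788) = Add(Mul(Pow(-2, Rational(1, 2)), w), -788) = Add(Mul(Mul(I, Pow(2, Rational(1, 2))), w), -788) = Add(Mul(I, w, Pow(2, Rational(1, 2))), -788) = Add(-788, Mul(I, w, Pow(2, Rational(1, 2)))))
Pow(Add(Function('q')(419, Function('H')(13, -12)), 859979), -1) = Pow(Add(Add(-788, Mul(I, 419, Pow(2, Rational(1, 2)))), 859979), -1) = Pow(Add(Add(-788, Mul(419, I, Pow(2, Rational(1, 2)))), 859979), -1) = Pow(Add(859191, Mul(419, I, Pow(2, Rational(1, 2)))), -1)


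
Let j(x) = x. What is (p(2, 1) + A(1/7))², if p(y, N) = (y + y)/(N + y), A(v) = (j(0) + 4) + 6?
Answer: 1156/9 ≈ 128.44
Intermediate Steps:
A(v) = 10 (A(v) = (0 + 4) + 6 = 4 + 6 = 10)
p(y, N) = 2*y/(N + y) (p(y, N) = (2*y)/(N + y) = 2*y/(N + y))
(p(2, 1) + A(1/7))² = (2*2/(1 + 2) + 10)² = (2*2/3 + 10)² = (2*2*(⅓) + 10)² = (4/3 + 10)² = (34/3)² = 1156/9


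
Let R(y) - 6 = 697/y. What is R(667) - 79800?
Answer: -53221901/667 ≈ -79793.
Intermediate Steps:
R(y) = 6 + 697/y
R(667) - 79800 = (6 + 697/667) - 79800 = 4699/667 - 79800 = -53221901/667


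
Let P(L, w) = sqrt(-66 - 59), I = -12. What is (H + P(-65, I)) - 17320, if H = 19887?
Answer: 2567 + 5*I*sqrt(5) ≈ 2567.0 + 11.18*I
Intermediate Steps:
P(L, w) = 5*I*sqrt(5) (P(L, w) = sqrt(-125) = 5*I*sqrt(5))
(H + P(-65, I)) - 17320 = (19887 + 5*I*sqrt(5)) - 17320 = 2567 + 5*I*sqrt(5)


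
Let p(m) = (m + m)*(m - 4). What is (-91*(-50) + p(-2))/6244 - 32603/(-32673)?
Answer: 176509717/102005106 ≈ 1.7304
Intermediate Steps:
p(m) = 2*m*(-4 + m) (p(m) = (2*m)*(-4 + m) = 2*m*(-4 + m))
(-91*(-50) + p(-2))/6244 - 32603/(-32673) = (-91*(-50) + 2*(-2)*(-4 - 2))/6244 - 32603/(-32673) = (4550 + 2*(-2)*(-6))*(1/6244) - 32603*(-1/32673) = (4550 + 24)*(1/6244) + 32603/32673 = 4574*(1/6244) + 32603/32673 = 2287/3122 + 32603/32673 = 176509717/102005106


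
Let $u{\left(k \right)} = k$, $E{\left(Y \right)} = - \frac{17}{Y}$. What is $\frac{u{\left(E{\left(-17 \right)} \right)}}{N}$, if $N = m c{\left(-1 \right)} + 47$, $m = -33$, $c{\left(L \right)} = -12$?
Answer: $\frac{1}{443} \approx 0.0022573$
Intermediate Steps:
$N = 443$ ($N = \left(-33\right) \left(-12\right) + 47 = 396 + 47 = 443$)
$\frac{u{\left(E{\left(-17 \right)} \right)}}{N} = \frac{\left(-17\right) \frac{1}{-17}}{443} = \left(-17\right) \left(- \frac{1}{17}\right) \frac{1}{443} = 1 \cdot \frac{1}{443} = \frac{1}{443}$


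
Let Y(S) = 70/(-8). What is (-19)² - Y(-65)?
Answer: 1479/4 ≈ 369.75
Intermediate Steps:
Y(S) = -35/4 (Y(S) = 70*(-⅛) = -35/4)
(-19)² - Y(-65) = (-19)² - 1*(-35/4) = 361 + 35/4 = 1479/4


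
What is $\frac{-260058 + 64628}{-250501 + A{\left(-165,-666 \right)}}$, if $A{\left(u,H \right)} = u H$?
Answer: $\frac{195430}{140611} \approx 1.3899$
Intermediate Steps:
$A{\left(u,H \right)} = H u$
$\frac{-260058 + 64628}{-250501 + A{\left(-165,-666 \right)}} = \frac{-260058 + 64628}{-250501 - -109890} = - \frac{195430}{-250501 + 109890} = - \frac{195430}{-140611} = \left(-195430\right) \left(- \frac{1}{140611}\right) = \frac{195430}{140611}$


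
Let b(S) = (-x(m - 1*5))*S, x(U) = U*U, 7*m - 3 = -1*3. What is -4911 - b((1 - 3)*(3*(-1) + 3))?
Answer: -4911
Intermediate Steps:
m = 0 (m = 3/7 + (-1*3)/7 = 3/7 + (⅐)*(-3) = 3/7 - 3/7 = 0)
x(U) = U²
b(S) = -25*S (b(S) = (-(0 - 1*5)²)*S = (-(0 - 5)²)*S = (-1*(-5)²)*S = (-1*25)*S = -25*S)
-4911 - b((1 - 3)*(3*(-1) + 3)) = -4911 - (-25)*(1 - 3)*(3*(-1) + 3) = -4911 - (-25)*(-2*(-3 + 3)) = -4911 - (-25)*(-2*0) = -4911 - (-25)*0 = -4911 - 1*0 = -4911 + 0 = -4911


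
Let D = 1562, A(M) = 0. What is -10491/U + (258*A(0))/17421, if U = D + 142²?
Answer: -3497/7242 ≈ -0.48288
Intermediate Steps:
U = 21726 (U = 1562 + 142² = 1562 + 20164 = 21726)
-10491/U + (258*A(0))/17421 = -10491/21726 + (258*0)/17421 = -10491*1/21726 + 0*(1/17421) = -3497/7242 + 0 = -3497/7242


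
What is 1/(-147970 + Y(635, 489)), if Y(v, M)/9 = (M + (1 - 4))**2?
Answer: 1/1977794 ≈ 5.0561e-7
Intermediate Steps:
Y(v, M) = 9*(-3 + M)**2 (Y(v, M) = 9*(M + (1 - 4))**2 = 9*(M - 3)**2 = 9*(-3 + M)**2)
1/(-147970 + Y(635, 489)) = 1/(-147970 + 9*(-3 + 489)**2) = 1/(-147970 + 9*486**2) = 1/(-147970 + 9*236196) = 1/(-147970 + 2125764) = 1/1977794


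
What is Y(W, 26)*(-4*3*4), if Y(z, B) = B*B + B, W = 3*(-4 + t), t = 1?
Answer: -33696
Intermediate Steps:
W = -9 (W = 3*(-4 + 1) = 3*(-3) = -9)
Y(z, B) = B + B² (Y(z, B) = B² + B = B + B²)
Y(W, 26)*(-4*3*4) = (26*(1 + 26))*(-4*3*4) = (26*27)*(-12*4) = 702*(-48) = -33696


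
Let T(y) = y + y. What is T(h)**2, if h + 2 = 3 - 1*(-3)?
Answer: 64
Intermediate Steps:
h = 4 (h = -2 + (3 - 1*(-3)) = -2 + (3 + 3) = -2 + 6 = 4)
T(y) = 2*y
T(h)**2 = (2*4)**2 = 8**2 = 64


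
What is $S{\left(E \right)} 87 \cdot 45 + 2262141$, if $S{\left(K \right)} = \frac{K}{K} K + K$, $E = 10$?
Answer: $2340441$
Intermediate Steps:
$S{\left(K \right)} = 2 K$ ($S{\left(K \right)} = 1 K + K = K + K = 2 K$)
$S{\left(E \right)} 87 \cdot 45 + 2262141 = 2 \cdot 10 \cdot 87 \cdot 45 + 2262141 = 20 \cdot 87 \cdot 45 + 2262141 = 1740 \cdot 45 + 2262141 = 78300 + 2262141 = 2340441$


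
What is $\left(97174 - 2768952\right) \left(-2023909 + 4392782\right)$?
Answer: $-6329102766194$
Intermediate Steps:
$\left(97174 - 2768952\right) \left(-2023909 + 4392782\right) = \left(-2671778\right) 2368873 = -6329102766194$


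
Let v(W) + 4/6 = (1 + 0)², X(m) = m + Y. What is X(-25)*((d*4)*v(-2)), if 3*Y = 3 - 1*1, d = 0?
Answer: 0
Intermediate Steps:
Y = ⅔ (Y = (3 - 1*1)/3 = (3 - 1)/3 = (⅓)*2 = ⅔ ≈ 0.66667)
X(m) = ⅔ + m (X(m) = m + ⅔ = ⅔ + m)
v(W) = ⅓ (v(W) = -⅔ + (1 + 0)² = -⅔ + 1² = -⅔ + 1 = ⅓)
X(-25)*((d*4)*v(-2)) = (⅔ - 25)*((0*4)*(⅓)) = -0/3 = -73/3*0 = 0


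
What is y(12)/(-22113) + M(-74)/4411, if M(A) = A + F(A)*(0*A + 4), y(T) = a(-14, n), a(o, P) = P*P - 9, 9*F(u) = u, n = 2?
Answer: -2341579/97540443 ≈ -0.024006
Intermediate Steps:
F(u) = u/9
a(o, P) = -9 + P**2 (a(o, P) = P**2 - 9 = -9 + P**2)
y(T) = -5 (y(T) = -9 + 2**2 = -9 + 4 = -5)
M(A) = 13*A/9 (M(A) = A + (A/9)*(0*A + 4) = A + (A/9)*(0 + 4) = A + (A/9)*4 = A + 4*A/9 = 13*A/9)
y(12)/(-22113) + M(-74)/4411 = -5/(-22113) + ((13/9)*(-74))/4411 = -5*(-1/22113) - 962/9*1/4411 = 5/22113 - 962/39699 = -2341579/97540443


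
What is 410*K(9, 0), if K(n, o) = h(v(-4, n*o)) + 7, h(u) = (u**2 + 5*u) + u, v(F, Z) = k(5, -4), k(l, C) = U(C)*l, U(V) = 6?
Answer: 445670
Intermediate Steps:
k(l, C) = 6*l
v(F, Z) = 30 (v(F, Z) = 6*5 = 30)
h(u) = u**2 + 6*u
K(n, o) = 1087 (K(n, o) = 30*(6 + 30) + 7 = 30*36 + 7 = 1080 + 7 = 1087)
410*K(9, 0) = 410*1087 = 445670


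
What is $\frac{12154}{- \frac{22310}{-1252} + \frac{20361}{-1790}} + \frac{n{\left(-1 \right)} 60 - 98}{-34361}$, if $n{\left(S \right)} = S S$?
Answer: $\frac{58495527054549}{31017090563} \approx 1885.9$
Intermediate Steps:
$n{\left(S \right)} = S^{2}$
$\frac{12154}{- \frac{22310}{-1252} + \frac{20361}{-1790}} + \frac{n{\left(-1 \right)} 60 - 98}{-34361} = \frac{12154}{- \frac{22310}{-1252} + \frac{20361}{-1790}} + \frac{\left(-1\right)^{2} \cdot 60 - 98}{-34361} = \frac{12154}{\left(-22310\right) \left(- \frac{1}{1252}\right) + 20361 \left(- \frac{1}{1790}\right)} + \left(1 \cdot 60 - 98\right) \left(- \frac{1}{34361}\right) = \frac{12154}{\frac{11155}{626} - \frac{20361}{1790}} + \left(60 - 98\right) \left(- \frac{1}{34361}\right) = \frac{12154}{\frac{1805366}{280135}} - - \frac{38}{34361} = 12154 \cdot \frac{280135}{1805366} + \frac{38}{34361} = \frac{1702380395}{902683} + \frac{38}{34361} = \frac{58495527054549}{31017090563}$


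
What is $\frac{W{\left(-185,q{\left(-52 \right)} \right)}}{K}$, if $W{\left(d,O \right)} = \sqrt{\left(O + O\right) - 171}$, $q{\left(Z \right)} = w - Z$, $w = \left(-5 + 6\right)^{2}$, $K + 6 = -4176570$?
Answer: $- \frac{i \sqrt{65}}{4176576} \approx - 1.9304 \cdot 10^{-6} i$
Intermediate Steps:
$K = -4176576$ ($K = -6 - 4176570 = -4176576$)
$w = 1$ ($w = 1^{2} = 1$)
$q{\left(Z \right)} = 1 - Z$
$W{\left(d,O \right)} = \sqrt{-171 + 2 O}$ ($W{\left(d,O \right)} = \sqrt{2 O - 171} = \sqrt{-171 + 2 O}$)
$\frac{W{\left(-185,q{\left(-52 \right)} \right)}}{K} = \frac{\sqrt{-171 + 2 \left(1 - -52\right)}}{-4176576} = \sqrt{-171 + 2 \left(1 + 52\right)} \left(- \frac{1}{4176576}\right) = \sqrt{-171 + 2 \cdot 53} \left(- \frac{1}{4176576}\right) = \sqrt{-171 + 106} \left(- \frac{1}{4176576}\right) = \sqrt{-65} \left(- \frac{1}{4176576}\right) = i \sqrt{65} \left(- \frac{1}{4176576}\right) = - \frac{i \sqrt{65}}{4176576}$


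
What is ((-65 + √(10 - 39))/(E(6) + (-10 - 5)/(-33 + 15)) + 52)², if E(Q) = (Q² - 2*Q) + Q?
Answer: 85191856/34225 + 22152*I*√29/6845 ≈ 2489.2 + 17.428*I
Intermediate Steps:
E(Q) = Q² - Q
((-65 + √(10 - 39))/(E(6) + (-10 - 5)/(-33 + 15)) + 52)² = ((-65 + √(10 - 39))/(6*(-1 + 6) + (-10 - 5)/(-33 + 15)) + 52)² = ((-65 + √(-29))/(6*5 - 15/(-18)) + 52)² = ((-65 + I*√29)/(30 - 15*(-1/18)) + 52)² = ((-65 + I*√29)/(30 + ⅚) + 52)² = ((-65 + I*√29)/(185/6) + 52)² = ((-65 + I*√29)*(6/185) + 52)² = ((-78/37 + 6*I*√29/185) + 52)² = (1846/37 + 6*I*√29/185)²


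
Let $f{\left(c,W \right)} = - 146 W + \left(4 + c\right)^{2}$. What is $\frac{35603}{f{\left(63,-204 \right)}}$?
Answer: $\frac{35603}{34273} \approx 1.0388$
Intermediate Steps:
$f{\left(c,W \right)} = \left(4 + c\right)^{2} - 146 W$
$\frac{35603}{f{\left(63,-204 \right)}} = \frac{35603}{\left(4 + 63\right)^{2} - -29784} = \frac{35603}{67^{2} + 29784} = \frac{35603}{4489 + 29784} = \frac{35603}{34273}$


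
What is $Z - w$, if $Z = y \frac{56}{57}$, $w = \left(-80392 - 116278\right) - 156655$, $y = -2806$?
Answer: $\frac{19982389}{57} \approx 3.5057 \cdot 10^{5}$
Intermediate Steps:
$w = -353325$ ($w = -196670 - 156655 = -353325$)
$Z = - \frac{157136}{57}$ ($Z = - 2806 \cdot \frac{56}{57} = - 2806 \cdot 56 \cdot \frac{1}{57} = \left(-2806\right) \frac{56}{57} = - \frac{157136}{57} \approx -2756.8$)
$Z - w = - \frac{157136}{57} - -353325 = - \frac{157136}{57} + 353325 = \frac{19982389}{57}$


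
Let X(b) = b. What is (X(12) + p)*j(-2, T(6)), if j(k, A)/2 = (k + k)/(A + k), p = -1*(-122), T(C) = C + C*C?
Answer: -134/5 ≈ -26.800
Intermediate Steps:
T(C) = C + C²
p = 122
j(k, A) = 4*k/(A + k) (j(k, A) = 2*((k + k)/(A + k)) = 2*((2*k)/(A + k)) = 2*(2*k/(A + k)) = 4*k/(A + k))
(X(12) + p)*j(-2, T(6)) = (12 + 122)*(4*(-2)/(6*(1 + 6) - 2)) = 134*(4*(-2)/(6*7 - 2)) = 134*(4*(-2)/(42 - 2)) = 134*(4*(-2)/40) = 134*(4*(-2)*(1/40)) = 134*(-⅕) = -134/5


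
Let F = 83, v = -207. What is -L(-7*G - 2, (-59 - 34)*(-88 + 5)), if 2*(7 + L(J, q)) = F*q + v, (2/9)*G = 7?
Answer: -320228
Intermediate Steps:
G = 63/2 (G = (9/2)*7 = 63/2 ≈ 31.500)
L(J, q) = -221/2 + 83*q/2 (L(J, q) = -7 + (83*q - 207)/2 = -7 + (-207 + 83*q)/2 = -7 + (-207/2 + 83*q/2) = -221/2 + 83*q/2)
-L(-7*G - 2, (-59 - 34)*(-88 + 5)) = -(-221/2 + 83*((-59 - 34)*(-88 + 5))/2) = -(-221/2 + 83*(-93*(-83))/2) = -(-221/2 + (83/2)*7719) = -(-221/2 + 640677/2) = -1*320228 = -320228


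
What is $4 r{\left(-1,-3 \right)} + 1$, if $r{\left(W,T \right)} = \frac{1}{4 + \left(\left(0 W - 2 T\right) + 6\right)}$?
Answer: $\frac{5}{4} \approx 1.25$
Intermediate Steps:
$r{\left(W,T \right)} = \frac{1}{10 - 2 T}$ ($r{\left(W,T \right)} = \frac{1}{4 + \left(\left(0 - 2 T\right) + 6\right)} = \frac{1}{4 - \left(-6 + 2 T\right)} = \frac{1}{10 - 2 T}$)
$4 r{\left(-1,-3 \right)} + 1 = 4 \left(- \frac{1}{-10 + 2 \left(-3\right)}\right) + 1 = 4 \left(- \frac{1}{-10 - 6}\right) + 1 = 4 \left(- \frac{1}{-16}\right) + 1 = 4 \left(\left(-1\right) \left(- \frac{1}{16}\right)\right) + 1 = 4 \cdot \frac{1}{16} + 1 = \frac{1}{4} + 1 = \frac{5}{4}$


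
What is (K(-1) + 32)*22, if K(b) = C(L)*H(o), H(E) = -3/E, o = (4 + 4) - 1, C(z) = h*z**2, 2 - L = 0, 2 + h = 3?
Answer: 4664/7 ≈ 666.29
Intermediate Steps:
h = 1 (h = -2 + 3 = 1)
L = 2 (L = 2 - 1*0 = 2 + 0 = 2)
C(z) = z**2 (C(z) = 1*z**2 = z**2)
o = 7 (o = 8 - 1 = 7)
K(b) = -12/7 (K(b) = 2**2*(-3/7) = 4*(-3*1/7) = 4*(-3/7) = -12/7)
(K(-1) + 32)*22 = (-12/7 + 32)*22 = (212/7)*22 = 4664/7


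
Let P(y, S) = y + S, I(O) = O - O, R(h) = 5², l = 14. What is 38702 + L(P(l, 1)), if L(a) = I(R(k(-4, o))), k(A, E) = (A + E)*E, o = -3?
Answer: 38702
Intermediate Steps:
k(A, E) = E*(A + E)
R(h) = 25
I(O) = 0
P(y, S) = S + y
L(a) = 0
38702 + L(P(l, 1)) = 38702 + 0 = 38702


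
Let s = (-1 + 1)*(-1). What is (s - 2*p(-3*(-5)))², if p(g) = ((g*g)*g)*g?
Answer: 10251562500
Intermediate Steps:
p(g) = g⁴ (p(g) = (g²*g)*g = g³*g = g⁴)
s = 0 (s = 0*(-1) = 0)
(s - 2*p(-3*(-5)))² = (0 - 2*(-3*(-5))⁴)² = (0 - 2*15⁴)² = (0 - 2*50625)² = (0 - 101250)² = (-101250)² = 10251562500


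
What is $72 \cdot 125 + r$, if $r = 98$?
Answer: $9098$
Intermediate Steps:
$72 \cdot 125 + r = 72 \cdot 125 + 98 = 9000 + 98 = 9098$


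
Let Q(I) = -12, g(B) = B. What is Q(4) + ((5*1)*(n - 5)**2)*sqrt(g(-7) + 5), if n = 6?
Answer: -12 + 5*I*sqrt(2) ≈ -12.0 + 7.0711*I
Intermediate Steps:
Q(4) + ((5*1)*(n - 5)**2)*sqrt(g(-7) + 5) = -12 + ((5*1)*(6 - 5)**2)*sqrt(-7 + 5) = -12 + (5*1**2)*sqrt(-2) = -12 + (5*1)*(I*sqrt(2)) = -12 + 5*(I*sqrt(2)) = -12 + 5*I*sqrt(2)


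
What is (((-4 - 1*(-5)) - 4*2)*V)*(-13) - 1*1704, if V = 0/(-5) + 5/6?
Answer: -9769/6 ≈ -1628.2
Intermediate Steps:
V = 5/6 (V = 0*(-1/5) + 5*(1/6) = 0 + 5/6 = 5/6 ≈ 0.83333)
(((-4 - 1*(-5)) - 4*2)*V)*(-13) - 1*1704 = (((-4 - 1*(-5)) - 4*2)*(5/6))*(-13) - 1*1704 = (((-4 + 5) - 8)*(5/6))*(-13) - 1704 = ((1 - 8)*(5/6))*(-13) - 1704 = -7*5/6*(-13) - 1704 = -35/6*(-13) - 1704 = 455/6 - 1704 = -9769/6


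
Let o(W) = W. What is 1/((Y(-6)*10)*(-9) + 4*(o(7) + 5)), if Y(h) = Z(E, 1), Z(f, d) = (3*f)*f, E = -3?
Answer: -1/2382 ≈ -0.00041982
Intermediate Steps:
Z(f, d) = 3*f²
Y(h) = 27 (Y(h) = 3*(-3)² = 3*9 = 27)
1/((Y(-6)*10)*(-9) + 4*(o(7) + 5)) = 1/((27*10)*(-9) + 4*(7 + 5)) = 1/(270*(-9) + 4*12) = 1/(-2430 + 48) = 1/(-2382) = -1/2382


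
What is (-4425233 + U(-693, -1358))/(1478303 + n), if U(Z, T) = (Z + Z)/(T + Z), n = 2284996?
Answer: -1296593071/1102646607 ≈ -1.1759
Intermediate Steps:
U(Z, T) = 2*Z/(T + Z) (U(Z, T) = (2*Z)/(T + Z) = 2*Z/(T + Z))
(-4425233 + U(-693, -1358))/(1478303 + n) = (-4425233 + 2*(-693)/(-1358 - 693))/(1478303 + 2284996) = (-4425233 + 2*(-693)/(-2051))/3763299 = (-4425233 + 2*(-693)*(-1/2051))*(1/3763299) = (-4425233 + 198/293)*(1/3763299) = -1296593071/293*1/3763299 = -1296593071/1102646607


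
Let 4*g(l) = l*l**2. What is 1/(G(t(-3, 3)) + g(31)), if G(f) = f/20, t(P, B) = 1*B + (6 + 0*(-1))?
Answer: 5/37241 ≈ 0.00013426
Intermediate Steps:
g(l) = l**3/4 (g(l) = (l*l**2)/4 = l**3/4)
t(P, B) = 6 + B (t(P, B) = B + (6 + 0) = B + 6 = 6 + B)
G(f) = f/20 (G(f) = f*(1/20) = f/20)
1/(G(t(-3, 3)) + g(31)) = 1/((6 + 3)/20 + (1/4)*31**3) = 1/((1/20)*9 + (1/4)*29791) = 1/(9/20 + 29791/4) = 1/(37241/5) = 5/37241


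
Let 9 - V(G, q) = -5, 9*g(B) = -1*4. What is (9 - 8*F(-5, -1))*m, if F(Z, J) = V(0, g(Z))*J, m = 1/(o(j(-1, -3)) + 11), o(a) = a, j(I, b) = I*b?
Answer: 121/14 ≈ 8.6429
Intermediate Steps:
g(B) = -4/9 (g(B) = (-1*4)/9 = (⅑)*(-4) = -4/9)
V(G, q) = 14 (V(G, q) = 9 - 1*(-5) = 9 + 5 = 14)
m = 1/14 (m = 1/(-1*(-3) + 11) = 1/(3 + 11) = 1/14 ≈ 0.071429)
F(Z, J) = 14*J
(9 - 8*F(-5, -1))*m = (9 - 112*(-1))*(1/14) = (9 - 8*(-14))*(1/14) = (9 + 112)*(1/14) = 121*(1/14) = 121/14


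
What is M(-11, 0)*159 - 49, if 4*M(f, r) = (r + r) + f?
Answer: -1945/4 ≈ -486.25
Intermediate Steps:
M(f, r) = r/2 + f/4 (M(f, r) = ((r + r) + f)/4 = (2*r + f)/4 = (f + 2*r)/4 = r/2 + f/4)
M(-11, 0)*159 - 49 = ((½)*0 + (¼)*(-11))*159 - 49 = (0 - 11/4)*159 - 49 = -11/4*159 - 49 = -1749/4 - 49 = -1945/4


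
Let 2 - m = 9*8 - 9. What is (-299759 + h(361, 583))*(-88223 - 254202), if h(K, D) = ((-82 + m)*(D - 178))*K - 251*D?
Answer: 7311940391975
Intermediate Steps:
m = -61 (m = 2 - (9*8 - 9) = 2 - (72 - 9) = 2 - 1*63 = 2 - 63 = -61)
h(K, D) = -251*D + K*(25454 - 143*D) (h(K, D) = ((-82 - 61)*(D - 178))*K - 251*D = (-143*(-178 + D))*K - 251*D = (25454 - 143*D)*K - 251*D = K*(25454 - 143*D) - 251*D = -251*D + K*(25454 - 143*D))
(-299759 + h(361, 583))*(-88223 - 254202) = (-299759 + (-251*583 + 25454*361 - 143*583*361))*(-88223 - 254202) = (-299759 + (-146333 + 9188894 - 30096209))*(-342425) = (-299759 - 21053648)*(-342425) = -21353407*(-342425) = 7311940391975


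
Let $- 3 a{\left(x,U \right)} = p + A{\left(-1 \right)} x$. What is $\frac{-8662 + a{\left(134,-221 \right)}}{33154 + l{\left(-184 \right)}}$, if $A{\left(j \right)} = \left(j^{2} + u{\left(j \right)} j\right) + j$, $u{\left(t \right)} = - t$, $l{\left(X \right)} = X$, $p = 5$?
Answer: $- \frac{2873}{10990} \approx -0.26142$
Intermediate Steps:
$A{\left(j \right)} = j$ ($A{\left(j \right)} = \left(j^{2} + - j j\right) + j = \left(j^{2} - j^{2}\right) + j = 0 + j = j$)
$a{\left(x,U \right)} = - \frac{5}{3} + \frac{x}{3}$ ($a{\left(x,U \right)} = - \frac{5 - x}{3} = - \frac{5}{3} + \frac{x}{3}$)
$\frac{-8662 + a{\left(134,-221 \right)}}{33154 + l{\left(-184 \right)}} = \frac{-8662 + \left(- \frac{5}{3} + \frac{1}{3} \cdot 134\right)}{33154 - 184} = \frac{-8662 + \left(- \frac{5}{3} + \frac{134}{3}\right)}{32970} = \left(-8662 + 43\right) \frac{1}{32970} = \left(-8619\right) \frac{1}{32970} = - \frac{2873}{10990}$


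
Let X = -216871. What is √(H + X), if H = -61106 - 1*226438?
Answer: I*√504415 ≈ 710.22*I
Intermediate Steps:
H = -287544 (H = -61106 - 226438 = -287544)
√(H + X) = √(-287544 - 216871) = √(-504415) = I*√504415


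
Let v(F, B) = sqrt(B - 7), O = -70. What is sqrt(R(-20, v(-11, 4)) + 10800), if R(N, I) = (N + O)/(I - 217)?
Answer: sqrt(10800 + 90/(217 - I*sqrt(3))) ≈ 103.93 + 0.e-5*I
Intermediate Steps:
v(F, B) = sqrt(-7 + B)
R(N, I) = (-70 + N)/(-217 + I) (R(N, I) = (N - 70)/(I - 217) = (-70 + N)/(-217 + I))
sqrt(R(-20, v(-11, 4)) + 10800) = sqrt((-70 - 20)/(-217 + sqrt(-7 + 4)) + 10800) = sqrt(-90/(-217 + sqrt(-3)) + 10800) = sqrt(-90/(-217 + I*sqrt(3)) + 10800) = sqrt(10800 - 90/(-217 + I*sqrt(3)))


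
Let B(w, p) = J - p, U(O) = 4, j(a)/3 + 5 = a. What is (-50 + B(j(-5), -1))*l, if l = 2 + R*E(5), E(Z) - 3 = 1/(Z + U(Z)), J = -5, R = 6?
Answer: -1116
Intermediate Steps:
j(a) = -15 + 3*a
E(Z) = 3 + 1/(4 + Z) (E(Z) = 3 + 1/(Z + 4) = 3 + 1/(4 + Z))
l = 62/3 (l = 2 + 6*((13 + 3*5)/(4 + 5)) = 2 + 6*((13 + 15)/9) = 2 + 6*((1/9)*28) = 2 + 6*(28/9) = 2 + 56/3 = 62/3 ≈ 20.667)
B(w, p) = -5 - p
(-50 + B(j(-5), -1))*l = (-50 + (-5 - 1*(-1)))*(62/3) = (-50 + (-5 + 1))*(62/3) = (-50 - 4)*(62/3) = -54*62/3 = -1116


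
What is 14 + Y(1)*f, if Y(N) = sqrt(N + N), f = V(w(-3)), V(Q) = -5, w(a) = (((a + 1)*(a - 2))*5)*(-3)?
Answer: 14 - 5*sqrt(2) ≈ 6.9289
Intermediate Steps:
w(a) = -15*(1 + a)*(-2 + a) (w(a) = (((1 + a)*(-2 + a))*5)*(-3) = (5*(1 + a)*(-2 + a))*(-3) = -15*(1 + a)*(-2 + a))
f = -5
Y(N) = sqrt(2)*sqrt(N) (Y(N) = sqrt(2*N) = sqrt(2)*sqrt(N))
14 + Y(1)*f = 14 + (sqrt(2)*sqrt(1))*(-5) = 14 + (sqrt(2)*1)*(-5) = 14 + sqrt(2)*(-5) = 14 - 5*sqrt(2)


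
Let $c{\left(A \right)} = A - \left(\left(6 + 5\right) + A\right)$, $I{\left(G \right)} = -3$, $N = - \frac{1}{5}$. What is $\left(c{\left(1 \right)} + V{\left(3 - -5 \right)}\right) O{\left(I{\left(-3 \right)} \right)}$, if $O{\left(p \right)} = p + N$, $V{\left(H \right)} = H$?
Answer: $\frac{48}{5} \approx 9.6$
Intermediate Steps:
$N = - \frac{1}{5}$ ($N = \left(-1\right) \frac{1}{5} = - \frac{1}{5} \approx -0.2$)
$c{\left(A \right)} = -11$ ($c{\left(A \right)} = A - \left(11 + A\right) = -11$)
$O{\left(p \right)} = - \frac{1}{5} + p$ ($O{\left(p \right)} = p - \frac{1}{5} = - \frac{1}{5} + p$)
$\left(c{\left(1 \right)} + V{\left(3 - -5 \right)}\right) O{\left(I{\left(-3 \right)} \right)} = \left(-11 + \left(3 - -5\right)\right) \left(- \frac{1}{5} - 3\right) = \left(-11 + \left(3 + 5\right)\right) \left(- \frac{16}{5}\right) = \left(-11 + 8\right) \left(- \frac{16}{5}\right) = \left(-3\right) \left(- \frac{16}{5}\right) = \frac{48}{5}$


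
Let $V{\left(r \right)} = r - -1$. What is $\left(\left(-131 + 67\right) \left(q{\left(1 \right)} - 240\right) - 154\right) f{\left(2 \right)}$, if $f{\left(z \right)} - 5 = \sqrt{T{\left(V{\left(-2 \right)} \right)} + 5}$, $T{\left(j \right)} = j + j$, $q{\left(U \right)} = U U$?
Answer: $75710 + 15142 \sqrt{3} \approx 1.0194 \cdot 10^{5}$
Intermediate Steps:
$q{\left(U \right)} = U^{2}$
$V{\left(r \right)} = 1 + r$ ($V{\left(r \right)} = r + 1 = 1 + r$)
$T{\left(j \right)} = 2 j$
$f{\left(z \right)} = 5 + \sqrt{3}$ ($f{\left(z \right)} = 5 + \sqrt{2 \left(1 - 2\right) + 5} = 5 + \sqrt{2 \left(-1\right) + 5} = 5 + \sqrt{-2 + 5} = 5 + \sqrt{3}$)
$\left(\left(-131 + 67\right) \left(q{\left(1 \right)} - 240\right) - 154\right) f{\left(2 \right)} = \left(\left(-131 + 67\right) \left(1^{2} - 240\right) - 154\right) \left(5 + \sqrt{3}\right) = \left(- 64 \left(1 - 240\right) - 154\right) \left(5 + \sqrt{3}\right) = \left(\left(-64\right) \left(-239\right) - 154\right) \left(5 + \sqrt{3}\right) = \left(15296 - 154\right) \left(5 + \sqrt{3}\right) = 15142 \left(5 + \sqrt{3}\right) = 75710 + 15142 \sqrt{3}$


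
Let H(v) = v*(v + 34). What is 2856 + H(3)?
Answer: 2967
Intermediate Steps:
H(v) = v*(34 + v)
2856 + H(3) = 2856 + 3*(34 + 3) = 2856 + 3*37 = 2856 + 111 = 2967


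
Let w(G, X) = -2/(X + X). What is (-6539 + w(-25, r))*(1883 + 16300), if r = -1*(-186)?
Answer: -7371721555/62 ≈ -1.1890e+8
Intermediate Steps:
r = 186
w(G, X) = -1/X (w(G, X) = -2/(2*X) = (1/(2*X))*(-2) = -1/X)
(-6539 + w(-25, r))*(1883 + 16300) = (-6539 - 1/186)*(1883 + 16300) = (-6539 - 1*1/186)*18183 = (-6539 - 1/186)*18183 = -1216255/186*18183 = -7371721555/62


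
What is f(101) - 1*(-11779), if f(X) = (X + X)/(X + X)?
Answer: 11780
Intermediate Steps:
f(X) = 1 (f(X) = (2*X)/((2*X)) = (2*X)*(1/(2*X)) = 1)
f(101) - 1*(-11779) = 1 - 1*(-11779) = 1 + 11779 = 11780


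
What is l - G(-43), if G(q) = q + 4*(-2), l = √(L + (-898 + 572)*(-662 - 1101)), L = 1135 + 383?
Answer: 51 + 16*√2251 ≈ 810.12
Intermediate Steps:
L = 1518
l = 16*√2251 (l = √(1518 + (-898 + 572)*(-662 - 1101)) = √(1518 - 326*(-1763)) = √(1518 + 574738) = √576256 = 16*√2251 ≈ 759.12)
G(q) = -8 + q (G(q) = q - 8 = -8 + q)
l - G(-43) = 16*√2251 - (-8 - 43) = 16*√2251 - 1*(-51) = 16*√2251 + 51 = 51 + 16*√2251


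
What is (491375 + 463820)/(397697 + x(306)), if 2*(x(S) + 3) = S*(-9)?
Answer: 955195/396317 ≈ 2.4102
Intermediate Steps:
x(S) = -3 - 9*S/2 (x(S) = -3 + (S*(-9))/2 = -3 + (-9*S)/2 = -3 - 9*S/2)
(491375 + 463820)/(397697 + x(306)) = (491375 + 463820)/(397697 + (-3 - 9/2*306)) = 955195/(397697 + (-3 - 1377)) = 955195/(397697 - 1380) = 955195/396317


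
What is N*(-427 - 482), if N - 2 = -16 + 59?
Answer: -40905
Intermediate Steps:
N = 45 (N = 2 + (-16 + 59) = 2 + 43 = 45)
N*(-427 - 482) = 45*(-427 - 482) = 45*(-909) = -40905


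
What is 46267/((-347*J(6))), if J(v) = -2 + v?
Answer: -46267/1388 ≈ -33.334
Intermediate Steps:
46267/((-347*J(6))) = 46267/((-347*(-2 + 6))) = 46267/((-347*4)) = 46267/(-1388) = 46267*(-1/1388) = -46267/1388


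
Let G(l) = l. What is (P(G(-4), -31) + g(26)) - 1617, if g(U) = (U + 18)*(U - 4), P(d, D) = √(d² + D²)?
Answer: -649 + √977 ≈ -617.74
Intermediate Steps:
P(d, D) = √(D² + d²)
g(U) = (-4 + U)*(18 + U) (g(U) = (18 + U)*(-4 + U) = (-4 + U)*(18 + U))
(P(G(-4), -31) + g(26)) - 1617 = (√((-31)² + (-4)²) + (-72 + 26² + 14*26)) - 1617 = (√(961 + 16) + (-72 + 676 + 364)) - 1617 = (√977 + 968) - 1617 = (968 + √977) - 1617 = -649 + √977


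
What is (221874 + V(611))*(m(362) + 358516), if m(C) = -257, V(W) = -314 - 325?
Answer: 79259429865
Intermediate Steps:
V(W) = -639
(221874 + V(611))*(m(362) + 358516) = (221874 - 639)*(-257 + 358516) = 221235*358259 = 79259429865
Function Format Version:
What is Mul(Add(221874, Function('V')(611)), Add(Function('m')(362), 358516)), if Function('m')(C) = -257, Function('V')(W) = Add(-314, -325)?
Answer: 79259429865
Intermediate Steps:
Function('V')(W) = -639
Mul(Add(221874, Function('V')(611)), Add(Function('m')(362), 358516)) = Mul(Add(221874, -639), Add(-257, 358516)) = Mul(221235, 358259) = 79259429865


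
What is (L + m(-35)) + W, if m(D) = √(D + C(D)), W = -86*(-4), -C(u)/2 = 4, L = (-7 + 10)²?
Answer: 353 + I*√43 ≈ 353.0 + 6.5574*I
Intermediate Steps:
L = 9 (L = 3² = 9)
C(u) = -8 (C(u) = -2*4 = -8)
W = 344
m(D) = √(-8 + D) (m(D) = √(D - 8) = √(-8 + D))
(L + m(-35)) + W = (9 + √(-8 - 35)) + 344 = (9 + √(-43)) + 344 = (9 + I*√43) + 344 = 353 + I*√43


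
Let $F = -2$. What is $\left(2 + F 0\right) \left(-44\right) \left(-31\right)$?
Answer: $2728$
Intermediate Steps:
$\left(2 + F 0\right) \left(-44\right) \left(-31\right) = \left(2 - 0\right) \left(-44\right) \left(-31\right) = \left(2 + 0\right) \left(-44\right) \left(-31\right) = 2 \left(-44\right) \left(-31\right) = \left(-88\right) \left(-31\right) = 2728$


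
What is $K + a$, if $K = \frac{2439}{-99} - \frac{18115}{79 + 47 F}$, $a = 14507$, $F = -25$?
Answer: $\frac{174798641}{12056} \approx 14499.0$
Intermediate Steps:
$K = - \frac{97751}{12056}$ ($K = \frac{2439}{-99} - \frac{18115}{79 + 47 \left(-25\right)} = 2439 \left(- \frac{1}{99}\right) - \frac{18115}{79 - 1175} = - \frac{271}{11} - \frac{18115}{-1096} = - \frac{271}{11} - - \frac{18115}{1096} = - \frac{271}{11} + \frac{18115}{1096} = - \frac{97751}{12056} \approx -8.1081$)
$K + a = - \frac{97751}{12056} + 14507 = \frac{174798641}{12056}$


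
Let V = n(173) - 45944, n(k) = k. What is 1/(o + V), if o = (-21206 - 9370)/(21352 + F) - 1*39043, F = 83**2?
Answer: -28241/2395262750 ≈ -1.1790e-5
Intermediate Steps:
F = 6889
V = -45771 (V = 173 - 45944 = -45771)
o = -1102643939/28241 (o = (-21206 - 9370)/(21352 + 6889) - 1*39043 = -30576/28241 - 39043 = -1102643939/28241 ≈ -39044.)
1/(o + V) = 1/(-1102643939/28241 - 45771) = 1/(-2395262750/28241) = -28241/2395262750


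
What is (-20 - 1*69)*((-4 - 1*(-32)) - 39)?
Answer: 979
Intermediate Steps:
(-20 - 1*69)*((-4 - 1*(-32)) - 39) = (-20 - 69)*((-4 + 32) - 39) = -89*(28 - 39) = -89*(-11) = 979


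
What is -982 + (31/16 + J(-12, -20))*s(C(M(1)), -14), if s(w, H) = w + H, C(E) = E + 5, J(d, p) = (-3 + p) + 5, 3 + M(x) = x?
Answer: -12885/16 ≈ -805.31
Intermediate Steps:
M(x) = -3 + x
J(d, p) = 2 + p
C(E) = 5 + E
s(w, H) = H + w
-982 + (31/16 + J(-12, -20))*s(C(M(1)), -14) = -982 + (31/16 + (2 - 20))*(-14 + (5 + (-3 + 1))) = -982 + (31*(1/16) - 18)*(-14 + (5 - 2)) = -982 + (31/16 - 18)*(-14 + 3) = -982 - 257/16*(-11) = -982 + 2827/16 = -12885/16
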